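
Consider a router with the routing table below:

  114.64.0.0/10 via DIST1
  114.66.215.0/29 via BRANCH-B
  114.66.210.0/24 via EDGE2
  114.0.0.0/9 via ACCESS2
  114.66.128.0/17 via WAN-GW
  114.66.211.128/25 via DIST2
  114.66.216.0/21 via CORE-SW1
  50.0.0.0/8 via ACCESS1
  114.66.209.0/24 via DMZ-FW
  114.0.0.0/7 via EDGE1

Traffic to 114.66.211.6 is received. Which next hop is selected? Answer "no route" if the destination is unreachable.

Routes whose prefix contains 114.66.211.6:
  114.0.0.0/7 (114.0.0.0 - 115.255.255.255) -> EDGE1
  114.0.0.0/9 (114.0.0.0 - 114.127.255.255) -> ACCESS2
  114.64.0.0/10 (114.64.0.0 - 114.127.255.255) -> DIST1
  114.66.128.0/17 (114.66.128.0 - 114.66.255.255) -> WAN-GW
More-specific entries that do NOT match:
  114.66.215.0/29 (114.66.215.0 - 114.66.215.7) does not contain 114.66.211.6
  114.66.211.128/25 (114.66.211.128 - 114.66.211.255) does not contain 114.66.211.6
  114.66.210.0/24 (114.66.210.0 - 114.66.210.255) does not contain 114.66.211.6
  114.66.209.0/24 (114.66.209.0 - 114.66.209.255) does not contain 114.66.211.6
  114.66.216.0/21 (114.66.216.0 - 114.66.223.255) does not contain 114.66.211.6
Longest matching prefix is /17 -> next hop WAN-GW.

WAN-GW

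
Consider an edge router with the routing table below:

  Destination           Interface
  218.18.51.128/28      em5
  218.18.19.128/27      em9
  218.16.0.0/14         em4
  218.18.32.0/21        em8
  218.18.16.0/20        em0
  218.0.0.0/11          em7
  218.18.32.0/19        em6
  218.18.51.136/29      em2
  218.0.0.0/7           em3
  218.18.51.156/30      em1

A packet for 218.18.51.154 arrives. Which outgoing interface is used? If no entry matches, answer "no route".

Routes whose prefix contains 218.18.51.154:
  218.0.0.0/7 (218.0.0.0 - 219.255.255.255) -> em3
  218.0.0.0/11 (218.0.0.0 - 218.31.255.255) -> em7
  218.16.0.0/14 (218.16.0.0 - 218.19.255.255) -> em4
  218.18.32.0/19 (218.18.32.0 - 218.18.63.255) -> em6
More-specific entries that do NOT match:
  218.18.51.156/30 (218.18.51.156 - 218.18.51.159) does not contain 218.18.51.154
  218.18.51.136/29 (218.18.51.136 - 218.18.51.143) does not contain 218.18.51.154
  218.18.51.128/28 (218.18.51.128 - 218.18.51.143) does not contain 218.18.51.154
  218.18.19.128/27 (218.18.19.128 - 218.18.19.159) does not contain 218.18.51.154
  218.18.32.0/21 (218.18.32.0 - 218.18.39.255) does not contain 218.18.51.154
  218.18.16.0/20 (218.18.16.0 - 218.18.31.255) does not contain 218.18.51.154
Longest matching prefix is /19 -> interface em6.

em6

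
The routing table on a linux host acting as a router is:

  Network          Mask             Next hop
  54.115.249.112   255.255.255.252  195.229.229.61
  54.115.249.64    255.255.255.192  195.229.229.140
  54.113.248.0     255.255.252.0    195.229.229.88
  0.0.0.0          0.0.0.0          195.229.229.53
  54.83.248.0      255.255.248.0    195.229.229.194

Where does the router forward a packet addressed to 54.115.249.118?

Routes whose prefix contains 54.115.249.118:
  0.0.0.0/0 (default, matches everything) -> 195.229.229.53
  54.115.249.64/26 (54.115.249.64 - 54.115.249.127) -> 195.229.229.140
More-specific entries that do NOT match:
  54.115.249.112/30 (54.115.249.112 - 54.115.249.115) does not contain 54.115.249.118
Longest matching prefix is /26 -> next hop 195.229.229.140.

195.229.229.140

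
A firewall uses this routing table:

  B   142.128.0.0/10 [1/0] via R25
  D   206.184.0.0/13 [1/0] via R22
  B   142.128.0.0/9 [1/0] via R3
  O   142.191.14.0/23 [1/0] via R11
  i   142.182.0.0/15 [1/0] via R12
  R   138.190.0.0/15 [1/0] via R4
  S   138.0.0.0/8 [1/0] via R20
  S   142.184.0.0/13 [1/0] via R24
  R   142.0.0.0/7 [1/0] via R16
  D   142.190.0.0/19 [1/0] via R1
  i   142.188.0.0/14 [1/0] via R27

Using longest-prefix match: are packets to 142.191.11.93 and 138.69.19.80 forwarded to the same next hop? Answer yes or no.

no

142.191.11.93: longest match 142.188.0.0/14 -> R27
138.69.19.80: longest match 138.0.0.0/8 -> R20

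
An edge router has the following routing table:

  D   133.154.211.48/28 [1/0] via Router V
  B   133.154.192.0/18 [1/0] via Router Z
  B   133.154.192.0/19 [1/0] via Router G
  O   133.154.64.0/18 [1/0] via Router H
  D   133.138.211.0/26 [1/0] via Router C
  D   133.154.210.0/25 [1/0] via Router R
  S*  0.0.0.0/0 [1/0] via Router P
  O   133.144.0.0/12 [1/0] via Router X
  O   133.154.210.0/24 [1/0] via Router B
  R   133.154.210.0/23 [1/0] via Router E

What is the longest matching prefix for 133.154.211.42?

Entries matching 133.154.211.42:
  0.0.0.0/0 (default, matches everything)
  133.144.0.0/12 (133.144.0.0 - 133.159.255.255)
  133.154.192.0/18 (133.154.192.0 - 133.154.255.255)
  133.154.192.0/19 (133.154.192.0 - 133.154.223.255)
  133.154.210.0/23 (133.154.210.0 - 133.154.211.255)
Most specific is 133.154.210.0/23.

133.154.210.0/23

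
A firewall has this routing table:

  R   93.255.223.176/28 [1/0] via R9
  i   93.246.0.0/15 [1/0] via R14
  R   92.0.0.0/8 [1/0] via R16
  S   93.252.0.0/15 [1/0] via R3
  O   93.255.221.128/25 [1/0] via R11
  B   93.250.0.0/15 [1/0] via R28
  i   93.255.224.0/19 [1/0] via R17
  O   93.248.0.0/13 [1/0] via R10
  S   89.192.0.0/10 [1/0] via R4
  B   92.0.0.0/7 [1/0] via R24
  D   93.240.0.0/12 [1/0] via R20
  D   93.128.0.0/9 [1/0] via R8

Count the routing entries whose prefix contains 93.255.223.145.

4

Prefixes containing 93.255.223.145:
  92.0.0.0/7 (92.0.0.0 - 93.255.255.255)
  93.128.0.0/9 (93.128.0.0 - 93.255.255.255)
  93.240.0.0/12 (93.240.0.0 - 93.255.255.255)
  93.248.0.0/13 (93.248.0.0 - 93.255.255.255)
Total matching entries: 4.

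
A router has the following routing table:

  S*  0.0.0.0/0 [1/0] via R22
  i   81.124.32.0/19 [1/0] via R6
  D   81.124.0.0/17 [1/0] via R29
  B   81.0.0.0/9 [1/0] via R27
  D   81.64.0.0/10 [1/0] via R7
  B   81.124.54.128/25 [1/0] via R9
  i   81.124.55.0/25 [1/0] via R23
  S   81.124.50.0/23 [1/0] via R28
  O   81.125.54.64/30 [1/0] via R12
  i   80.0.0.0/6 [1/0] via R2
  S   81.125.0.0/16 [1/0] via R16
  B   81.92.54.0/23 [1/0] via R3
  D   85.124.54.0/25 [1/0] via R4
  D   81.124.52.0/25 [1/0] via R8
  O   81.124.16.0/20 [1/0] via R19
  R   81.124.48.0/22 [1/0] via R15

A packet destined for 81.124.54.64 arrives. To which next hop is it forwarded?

R6

Routes whose prefix contains 81.124.54.64:
  0.0.0.0/0 (default, matches everything) -> R22
  80.0.0.0/6 (80.0.0.0 - 83.255.255.255) -> R2
  81.0.0.0/9 (81.0.0.0 - 81.127.255.255) -> R27
  81.64.0.0/10 (81.64.0.0 - 81.127.255.255) -> R7
  81.124.0.0/17 (81.124.0.0 - 81.124.127.255) -> R29
  81.124.32.0/19 (81.124.32.0 - 81.124.63.255) -> R6
More-specific entries that do NOT match:
  81.125.54.64/30 (81.125.54.64 - 81.125.54.67) does not contain 81.124.54.64
  81.124.54.128/25 (81.124.54.128 - 81.124.54.255) does not contain 81.124.54.64
  81.124.55.0/25 (81.124.55.0 - 81.124.55.127) does not contain 81.124.54.64
  85.124.54.0/25 (85.124.54.0 - 85.124.54.127) does not contain 81.124.54.64
  81.124.52.0/25 (81.124.52.0 - 81.124.52.127) does not contain 81.124.54.64
  81.124.50.0/23 (81.124.50.0 - 81.124.51.255) does not contain 81.124.54.64
  81.92.54.0/23 (81.92.54.0 - 81.92.55.255) does not contain 81.124.54.64
  81.124.48.0/22 (81.124.48.0 - 81.124.51.255) does not contain 81.124.54.64
  81.124.16.0/20 (81.124.16.0 - 81.124.31.255) does not contain 81.124.54.64
Longest matching prefix is /19 -> next hop R6.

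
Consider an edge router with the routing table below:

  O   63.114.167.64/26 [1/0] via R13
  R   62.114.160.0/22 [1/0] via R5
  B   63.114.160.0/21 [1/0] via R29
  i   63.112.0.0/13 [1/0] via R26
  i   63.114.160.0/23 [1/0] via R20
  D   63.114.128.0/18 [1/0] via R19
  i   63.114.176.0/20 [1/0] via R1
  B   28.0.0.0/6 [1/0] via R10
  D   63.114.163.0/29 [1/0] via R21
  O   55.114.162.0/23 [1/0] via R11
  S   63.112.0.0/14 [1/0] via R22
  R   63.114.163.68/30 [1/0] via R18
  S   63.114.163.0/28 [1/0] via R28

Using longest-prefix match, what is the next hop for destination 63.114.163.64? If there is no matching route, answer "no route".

Routes whose prefix contains 63.114.163.64:
  63.112.0.0/13 (63.112.0.0 - 63.119.255.255) -> R26
  63.112.0.0/14 (63.112.0.0 - 63.115.255.255) -> R22
  63.114.128.0/18 (63.114.128.0 - 63.114.191.255) -> R19
  63.114.160.0/21 (63.114.160.0 - 63.114.167.255) -> R29
More-specific entries that do NOT match:
  63.114.163.68/30 (63.114.163.68 - 63.114.163.71) does not contain 63.114.163.64
  63.114.163.0/29 (63.114.163.0 - 63.114.163.7) does not contain 63.114.163.64
  63.114.163.0/28 (63.114.163.0 - 63.114.163.15) does not contain 63.114.163.64
  63.114.167.64/26 (63.114.167.64 - 63.114.167.127) does not contain 63.114.163.64
  63.114.160.0/23 (63.114.160.0 - 63.114.161.255) does not contain 63.114.163.64
  55.114.162.0/23 (55.114.162.0 - 55.114.163.255) does not contain 63.114.163.64
  62.114.160.0/22 (62.114.160.0 - 62.114.163.255) does not contain 63.114.163.64
Longest matching prefix is /21 -> next hop R29.

R29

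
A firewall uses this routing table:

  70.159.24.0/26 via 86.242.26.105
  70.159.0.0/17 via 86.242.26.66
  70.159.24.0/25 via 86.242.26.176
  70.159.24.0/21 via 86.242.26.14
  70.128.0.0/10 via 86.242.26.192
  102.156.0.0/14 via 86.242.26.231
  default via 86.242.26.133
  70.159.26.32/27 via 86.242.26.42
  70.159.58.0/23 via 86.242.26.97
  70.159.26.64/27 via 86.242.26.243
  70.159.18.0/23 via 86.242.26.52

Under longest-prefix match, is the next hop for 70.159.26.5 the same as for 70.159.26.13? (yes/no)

70.159.26.5: longest match 70.159.24.0/21 -> 86.242.26.14
70.159.26.13: longest match 70.159.24.0/21 -> 86.242.26.14

yes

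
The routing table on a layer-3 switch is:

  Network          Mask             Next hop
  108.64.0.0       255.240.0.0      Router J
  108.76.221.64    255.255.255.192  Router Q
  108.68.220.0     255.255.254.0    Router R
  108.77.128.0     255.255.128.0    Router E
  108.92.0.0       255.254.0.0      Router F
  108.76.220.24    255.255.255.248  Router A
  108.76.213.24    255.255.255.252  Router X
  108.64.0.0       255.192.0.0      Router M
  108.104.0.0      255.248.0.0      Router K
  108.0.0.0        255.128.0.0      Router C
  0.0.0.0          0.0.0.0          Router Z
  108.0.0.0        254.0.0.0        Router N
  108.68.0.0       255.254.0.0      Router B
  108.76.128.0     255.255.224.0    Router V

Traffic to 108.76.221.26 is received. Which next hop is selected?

Routes whose prefix contains 108.76.221.26:
  0.0.0.0/0 (default, matches everything) -> Router Z
  108.0.0.0/7 (108.0.0.0 - 109.255.255.255) -> Router N
  108.0.0.0/9 (108.0.0.0 - 108.127.255.255) -> Router C
  108.64.0.0/10 (108.64.0.0 - 108.127.255.255) -> Router M
  108.64.0.0/12 (108.64.0.0 - 108.79.255.255) -> Router J
More-specific entries that do NOT match:
  108.76.213.24/30 (108.76.213.24 - 108.76.213.27) does not contain 108.76.221.26
  108.76.220.24/29 (108.76.220.24 - 108.76.220.31) does not contain 108.76.221.26
  108.76.221.64/26 (108.76.221.64 - 108.76.221.127) does not contain 108.76.221.26
  108.68.220.0/23 (108.68.220.0 - 108.68.221.255) does not contain 108.76.221.26
  108.76.128.0/19 (108.76.128.0 - 108.76.159.255) does not contain 108.76.221.26
  108.77.128.0/17 (108.77.128.0 - 108.77.255.255) does not contain 108.76.221.26
  108.92.0.0/15 (108.92.0.0 - 108.93.255.255) does not contain 108.76.221.26
  108.68.0.0/15 (108.68.0.0 - 108.69.255.255) does not contain 108.76.221.26
  108.104.0.0/13 (108.104.0.0 - 108.111.255.255) does not contain 108.76.221.26
Longest matching prefix is /12 -> next hop Router J.

Router J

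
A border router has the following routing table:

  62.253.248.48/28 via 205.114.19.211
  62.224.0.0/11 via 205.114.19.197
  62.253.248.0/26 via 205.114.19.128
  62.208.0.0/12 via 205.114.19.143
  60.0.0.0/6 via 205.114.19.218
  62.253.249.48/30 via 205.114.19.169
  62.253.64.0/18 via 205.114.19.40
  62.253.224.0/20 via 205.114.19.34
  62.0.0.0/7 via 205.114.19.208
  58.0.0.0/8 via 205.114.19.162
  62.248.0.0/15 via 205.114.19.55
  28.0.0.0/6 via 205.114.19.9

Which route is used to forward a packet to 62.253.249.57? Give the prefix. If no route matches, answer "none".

Entries matching 62.253.249.57:
  60.0.0.0/6 (60.0.0.0 - 63.255.255.255)
  62.0.0.0/7 (62.0.0.0 - 63.255.255.255)
  62.224.0.0/11 (62.224.0.0 - 62.255.255.255)
Most specific is 62.224.0.0/11.

62.224.0.0/11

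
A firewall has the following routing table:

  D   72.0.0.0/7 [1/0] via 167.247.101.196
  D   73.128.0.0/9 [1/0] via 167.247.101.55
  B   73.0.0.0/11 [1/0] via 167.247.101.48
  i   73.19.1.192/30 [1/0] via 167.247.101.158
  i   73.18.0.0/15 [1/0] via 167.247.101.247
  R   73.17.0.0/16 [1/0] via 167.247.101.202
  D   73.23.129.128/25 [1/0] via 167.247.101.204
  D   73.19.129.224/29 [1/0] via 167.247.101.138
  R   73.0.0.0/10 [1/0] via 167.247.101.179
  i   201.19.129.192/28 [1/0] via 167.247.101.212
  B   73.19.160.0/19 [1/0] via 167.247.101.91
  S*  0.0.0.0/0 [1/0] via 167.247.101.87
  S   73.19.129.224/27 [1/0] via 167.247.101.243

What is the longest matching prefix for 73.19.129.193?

73.18.0.0/15

Entries matching 73.19.129.193:
  0.0.0.0/0 (default, matches everything)
  72.0.0.0/7 (72.0.0.0 - 73.255.255.255)
  73.0.0.0/10 (73.0.0.0 - 73.63.255.255)
  73.0.0.0/11 (73.0.0.0 - 73.31.255.255)
  73.18.0.0/15 (73.18.0.0 - 73.19.255.255)
Most specific is 73.18.0.0/15.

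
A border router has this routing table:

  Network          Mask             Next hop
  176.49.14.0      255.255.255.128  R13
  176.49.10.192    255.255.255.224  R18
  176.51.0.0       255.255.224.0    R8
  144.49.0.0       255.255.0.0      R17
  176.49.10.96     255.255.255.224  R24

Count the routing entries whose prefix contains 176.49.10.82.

No listed prefix contains 176.49.10.82.
Total matching entries: 0.

0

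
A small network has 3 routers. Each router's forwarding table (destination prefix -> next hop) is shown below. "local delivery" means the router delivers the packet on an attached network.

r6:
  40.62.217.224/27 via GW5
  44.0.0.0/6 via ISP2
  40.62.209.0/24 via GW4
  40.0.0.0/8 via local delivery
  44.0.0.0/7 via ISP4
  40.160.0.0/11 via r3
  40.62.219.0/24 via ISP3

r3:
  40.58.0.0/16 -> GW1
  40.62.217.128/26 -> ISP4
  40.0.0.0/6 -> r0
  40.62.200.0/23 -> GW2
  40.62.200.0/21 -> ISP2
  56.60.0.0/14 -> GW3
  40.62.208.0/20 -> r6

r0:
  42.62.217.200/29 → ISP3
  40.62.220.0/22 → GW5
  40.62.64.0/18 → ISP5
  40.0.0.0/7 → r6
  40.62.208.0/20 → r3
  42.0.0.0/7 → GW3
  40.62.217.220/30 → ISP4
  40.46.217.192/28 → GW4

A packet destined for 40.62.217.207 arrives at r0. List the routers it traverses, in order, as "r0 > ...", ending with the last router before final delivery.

At r0: longest match for 40.62.217.207 is 40.62.208.0/20 -> r3
At r3: longest match for 40.62.217.207 is 40.62.208.0/20 -> r6
At r6: longest match for 40.62.217.207 is 40.0.0.0/8 -> local delivery

r0 > r3 > r6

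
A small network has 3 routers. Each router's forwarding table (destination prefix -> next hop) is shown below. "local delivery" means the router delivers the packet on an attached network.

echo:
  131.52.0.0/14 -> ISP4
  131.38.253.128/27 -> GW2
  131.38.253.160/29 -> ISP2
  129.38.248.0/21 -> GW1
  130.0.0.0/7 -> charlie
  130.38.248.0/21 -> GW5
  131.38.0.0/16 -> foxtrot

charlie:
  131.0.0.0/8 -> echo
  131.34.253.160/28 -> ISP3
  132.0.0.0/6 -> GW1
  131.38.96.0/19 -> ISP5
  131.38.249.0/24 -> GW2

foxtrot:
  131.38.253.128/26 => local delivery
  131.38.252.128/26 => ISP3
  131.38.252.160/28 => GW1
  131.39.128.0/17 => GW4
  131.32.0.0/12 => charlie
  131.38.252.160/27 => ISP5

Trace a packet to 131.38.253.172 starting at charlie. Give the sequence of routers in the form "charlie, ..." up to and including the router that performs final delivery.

At charlie: longest match for 131.38.253.172 is 131.0.0.0/8 -> echo
At echo: longest match for 131.38.253.172 is 131.38.0.0/16 -> foxtrot
At foxtrot: longest match for 131.38.253.172 is 131.38.253.128/26 -> local delivery

charlie, echo, foxtrot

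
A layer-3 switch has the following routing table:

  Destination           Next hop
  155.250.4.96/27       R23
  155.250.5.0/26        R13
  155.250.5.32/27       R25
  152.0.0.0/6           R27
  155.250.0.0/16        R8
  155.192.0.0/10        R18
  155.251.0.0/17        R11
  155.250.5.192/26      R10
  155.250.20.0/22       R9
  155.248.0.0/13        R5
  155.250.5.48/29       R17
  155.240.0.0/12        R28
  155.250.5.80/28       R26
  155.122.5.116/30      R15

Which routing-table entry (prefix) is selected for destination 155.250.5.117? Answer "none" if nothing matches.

Entries matching 155.250.5.117:
  152.0.0.0/6 (152.0.0.0 - 155.255.255.255)
  155.192.0.0/10 (155.192.0.0 - 155.255.255.255)
  155.240.0.0/12 (155.240.0.0 - 155.255.255.255)
  155.248.0.0/13 (155.248.0.0 - 155.255.255.255)
  155.250.0.0/16 (155.250.0.0 - 155.250.255.255)
Most specific is 155.250.0.0/16.

155.250.0.0/16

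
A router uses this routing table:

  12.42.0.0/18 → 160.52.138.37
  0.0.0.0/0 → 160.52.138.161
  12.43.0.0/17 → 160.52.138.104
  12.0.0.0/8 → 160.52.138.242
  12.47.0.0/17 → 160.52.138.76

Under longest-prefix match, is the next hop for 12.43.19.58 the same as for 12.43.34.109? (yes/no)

12.43.19.58: longest match 12.43.0.0/17 -> 160.52.138.104
12.43.34.109: longest match 12.43.0.0/17 -> 160.52.138.104

yes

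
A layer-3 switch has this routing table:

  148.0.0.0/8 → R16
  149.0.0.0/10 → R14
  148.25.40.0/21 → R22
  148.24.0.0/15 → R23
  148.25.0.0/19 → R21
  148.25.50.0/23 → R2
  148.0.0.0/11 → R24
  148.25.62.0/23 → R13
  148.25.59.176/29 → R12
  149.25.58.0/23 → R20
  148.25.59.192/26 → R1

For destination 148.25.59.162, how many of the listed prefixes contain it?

3

Prefixes containing 148.25.59.162:
  148.0.0.0/8 (148.0.0.0 - 148.255.255.255)
  148.0.0.0/11 (148.0.0.0 - 148.31.255.255)
  148.24.0.0/15 (148.24.0.0 - 148.25.255.255)
Total matching entries: 3.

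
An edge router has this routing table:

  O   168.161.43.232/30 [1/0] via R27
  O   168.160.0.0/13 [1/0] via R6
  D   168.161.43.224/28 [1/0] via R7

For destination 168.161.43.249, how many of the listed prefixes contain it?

Prefixes containing 168.161.43.249:
  168.160.0.0/13 (168.160.0.0 - 168.167.255.255)
Total matching entries: 1.

1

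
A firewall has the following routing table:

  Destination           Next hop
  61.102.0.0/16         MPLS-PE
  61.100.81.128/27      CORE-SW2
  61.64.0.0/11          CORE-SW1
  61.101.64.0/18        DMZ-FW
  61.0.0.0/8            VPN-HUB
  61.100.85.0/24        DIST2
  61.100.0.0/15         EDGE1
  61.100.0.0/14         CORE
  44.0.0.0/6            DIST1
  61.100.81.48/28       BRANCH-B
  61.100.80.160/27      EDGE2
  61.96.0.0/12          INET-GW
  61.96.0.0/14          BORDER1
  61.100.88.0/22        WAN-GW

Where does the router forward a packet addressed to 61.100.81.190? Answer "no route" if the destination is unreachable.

EDGE1

Routes whose prefix contains 61.100.81.190:
  61.0.0.0/8 (61.0.0.0 - 61.255.255.255) -> VPN-HUB
  61.96.0.0/12 (61.96.0.0 - 61.111.255.255) -> INET-GW
  61.100.0.0/14 (61.100.0.0 - 61.103.255.255) -> CORE
  61.100.0.0/15 (61.100.0.0 - 61.101.255.255) -> EDGE1
More-specific entries that do NOT match:
  61.100.81.48/28 (61.100.81.48 - 61.100.81.63) does not contain 61.100.81.190
  61.100.81.128/27 (61.100.81.128 - 61.100.81.159) does not contain 61.100.81.190
  61.100.80.160/27 (61.100.80.160 - 61.100.80.191) does not contain 61.100.81.190
  61.100.85.0/24 (61.100.85.0 - 61.100.85.255) does not contain 61.100.81.190
  61.100.88.0/22 (61.100.88.0 - 61.100.91.255) does not contain 61.100.81.190
  61.101.64.0/18 (61.101.64.0 - 61.101.127.255) does not contain 61.100.81.190
  61.102.0.0/16 (61.102.0.0 - 61.102.255.255) does not contain 61.100.81.190
Longest matching prefix is /15 -> next hop EDGE1.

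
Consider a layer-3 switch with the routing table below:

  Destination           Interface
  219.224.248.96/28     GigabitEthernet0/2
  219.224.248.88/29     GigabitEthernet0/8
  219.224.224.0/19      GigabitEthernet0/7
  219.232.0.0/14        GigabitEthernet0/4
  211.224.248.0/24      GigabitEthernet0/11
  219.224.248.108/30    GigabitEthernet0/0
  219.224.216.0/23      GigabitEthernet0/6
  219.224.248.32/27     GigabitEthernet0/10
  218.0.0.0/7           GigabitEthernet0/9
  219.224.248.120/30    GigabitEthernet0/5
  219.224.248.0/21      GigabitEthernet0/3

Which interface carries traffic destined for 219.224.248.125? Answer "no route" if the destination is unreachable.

Routes whose prefix contains 219.224.248.125:
  218.0.0.0/7 (218.0.0.0 - 219.255.255.255) -> GigabitEthernet0/9
  219.224.224.0/19 (219.224.224.0 - 219.224.255.255) -> GigabitEthernet0/7
  219.224.248.0/21 (219.224.248.0 - 219.224.255.255) -> GigabitEthernet0/3
More-specific entries that do NOT match:
  219.224.248.108/30 (219.224.248.108 - 219.224.248.111) does not contain 219.224.248.125
  219.224.248.120/30 (219.224.248.120 - 219.224.248.123) does not contain 219.224.248.125
  219.224.248.88/29 (219.224.248.88 - 219.224.248.95) does not contain 219.224.248.125
  219.224.248.96/28 (219.224.248.96 - 219.224.248.111) does not contain 219.224.248.125
  219.224.248.32/27 (219.224.248.32 - 219.224.248.63) does not contain 219.224.248.125
  211.224.248.0/24 (211.224.248.0 - 211.224.248.255) does not contain 219.224.248.125
  219.224.216.0/23 (219.224.216.0 - 219.224.217.255) does not contain 219.224.248.125
Longest matching prefix is /21 -> interface GigabitEthernet0/3.

GigabitEthernet0/3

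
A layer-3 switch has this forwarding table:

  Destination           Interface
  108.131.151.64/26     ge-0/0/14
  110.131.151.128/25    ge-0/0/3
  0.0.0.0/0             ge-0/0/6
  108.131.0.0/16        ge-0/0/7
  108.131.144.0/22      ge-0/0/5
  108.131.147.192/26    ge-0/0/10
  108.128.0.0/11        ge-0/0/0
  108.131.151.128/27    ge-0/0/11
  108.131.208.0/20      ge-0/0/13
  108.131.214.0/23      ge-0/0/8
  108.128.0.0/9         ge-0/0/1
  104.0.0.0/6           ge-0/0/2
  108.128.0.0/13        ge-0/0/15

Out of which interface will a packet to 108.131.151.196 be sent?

Routes whose prefix contains 108.131.151.196:
  0.0.0.0/0 (default, matches everything) -> ge-0/0/6
  108.128.0.0/9 (108.128.0.0 - 108.255.255.255) -> ge-0/0/1
  108.128.0.0/11 (108.128.0.0 - 108.159.255.255) -> ge-0/0/0
  108.128.0.0/13 (108.128.0.0 - 108.135.255.255) -> ge-0/0/15
  108.131.0.0/16 (108.131.0.0 - 108.131.255.255) -> ge-0/0/7
More-specific entries that do NOT match:
  108.131.151.128/27 (108.131.151.128 - 108.131.151.159) does not contain 108.131.151.196
  108.131.151.64/26 (108.131.151.64 - 108.131.151.127) does not contain 108.131.151.196
  108.131.147.192/26 (108.131.147.192 - 108.131.147.255) does not contain 108.131.151.196
  110.131.151.128/25 (110.131.151.128 - 110.131.151.255) does not contain 108.131.151.196
  108.131.214.0/23 (108.131.214.0 - 108.131.215.255) does not contain 108.131.151.196
  108.131.144.0/22 (108.131.144.0 - 108.131.147.255) does not contain 108.131.151.196
  108.131.208.0/20 (108.131.208.0 - 108.131.223.255) does not contain 108.131.151.196
Longest matching prefix is /16 -> interface ge-0/0/7.

ge-0/0/7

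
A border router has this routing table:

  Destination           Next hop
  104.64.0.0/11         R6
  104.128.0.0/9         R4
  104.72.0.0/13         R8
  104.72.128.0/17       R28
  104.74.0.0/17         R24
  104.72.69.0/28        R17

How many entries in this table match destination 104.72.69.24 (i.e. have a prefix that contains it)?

Prefixes containing 104.72.69.24:
  104.64.0.0/11 (104.64.0.0 - 104.95.255.255)
  104.72.0.0/13 (104.72.0.0 - 104.79.255.255)
Total matching entries: 2.

2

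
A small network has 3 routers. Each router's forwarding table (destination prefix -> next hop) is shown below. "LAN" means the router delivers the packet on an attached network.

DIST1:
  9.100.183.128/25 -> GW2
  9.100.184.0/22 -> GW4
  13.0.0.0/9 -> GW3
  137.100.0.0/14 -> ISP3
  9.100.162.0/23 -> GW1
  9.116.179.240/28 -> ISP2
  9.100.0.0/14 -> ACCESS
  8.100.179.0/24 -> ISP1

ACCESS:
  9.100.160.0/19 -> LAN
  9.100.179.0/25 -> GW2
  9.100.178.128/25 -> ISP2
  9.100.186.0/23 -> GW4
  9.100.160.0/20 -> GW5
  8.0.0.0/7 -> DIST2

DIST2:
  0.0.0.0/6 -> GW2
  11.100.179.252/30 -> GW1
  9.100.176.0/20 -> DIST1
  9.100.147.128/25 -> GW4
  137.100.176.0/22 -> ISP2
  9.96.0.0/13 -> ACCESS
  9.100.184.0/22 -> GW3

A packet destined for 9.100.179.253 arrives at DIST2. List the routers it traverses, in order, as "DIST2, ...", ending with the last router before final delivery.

DIST2, DIST1, ACCESS

At DIST2: longest match for 9.100.179.253 is 9.100.176.0/20 -> DIST1
At DIST1: longest match for 9.100.179.253 is 9.100.0.0/14 -> ACCESS
At ACCESS: longest match for 9.100.179.253 is 9.100.160.0/19 -> LAN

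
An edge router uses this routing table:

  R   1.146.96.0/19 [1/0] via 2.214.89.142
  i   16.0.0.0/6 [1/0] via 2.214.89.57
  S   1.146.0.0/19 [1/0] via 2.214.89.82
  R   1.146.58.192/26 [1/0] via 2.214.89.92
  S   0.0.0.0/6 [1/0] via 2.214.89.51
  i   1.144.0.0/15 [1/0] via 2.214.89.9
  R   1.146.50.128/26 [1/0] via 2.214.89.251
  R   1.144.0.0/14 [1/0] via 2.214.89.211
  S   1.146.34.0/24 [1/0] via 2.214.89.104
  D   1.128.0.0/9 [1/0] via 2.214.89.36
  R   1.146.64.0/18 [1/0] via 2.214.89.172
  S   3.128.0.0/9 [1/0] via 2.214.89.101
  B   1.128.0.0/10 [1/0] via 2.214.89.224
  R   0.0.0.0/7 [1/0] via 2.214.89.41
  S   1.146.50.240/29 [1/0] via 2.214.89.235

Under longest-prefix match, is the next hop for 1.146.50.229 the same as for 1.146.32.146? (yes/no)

yes

1.146.50.229: longest match 1.144.0.0/14 -> 2.214.89.211
1.146.32.146: longest match 1.144.0.0/14 -> 2.214.89.211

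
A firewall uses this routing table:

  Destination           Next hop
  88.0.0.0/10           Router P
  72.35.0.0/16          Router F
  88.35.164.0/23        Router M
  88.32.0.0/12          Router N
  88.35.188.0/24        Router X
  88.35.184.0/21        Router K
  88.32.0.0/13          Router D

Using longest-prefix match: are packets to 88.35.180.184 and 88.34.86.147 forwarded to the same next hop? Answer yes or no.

88.35.180.184: longest match 88.32.0.0/13 -> Router D
88.34.86.147: longest match 88.32.0.0/13 -> Router D

yes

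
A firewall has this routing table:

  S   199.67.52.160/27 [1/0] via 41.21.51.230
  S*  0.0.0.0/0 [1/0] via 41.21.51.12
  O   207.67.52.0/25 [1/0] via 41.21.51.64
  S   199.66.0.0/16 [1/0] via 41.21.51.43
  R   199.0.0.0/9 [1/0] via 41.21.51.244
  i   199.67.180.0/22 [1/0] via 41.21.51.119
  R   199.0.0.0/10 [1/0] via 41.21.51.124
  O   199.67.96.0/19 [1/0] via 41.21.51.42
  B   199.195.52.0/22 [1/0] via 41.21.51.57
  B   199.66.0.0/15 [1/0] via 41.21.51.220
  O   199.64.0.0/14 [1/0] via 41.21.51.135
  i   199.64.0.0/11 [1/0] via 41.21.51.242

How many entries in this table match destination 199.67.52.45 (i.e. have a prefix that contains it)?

5

Prefixes containing 199.67.52.45:
  0.0.0.0/0 (default, matches everything)
  199.0.0.0/9 (199.0.0.0 - 199.127.255.255)
  199.64.0.0/11 (199.64.0.0 - 199.95.255.255)
  199.64.0.0/14 (199.64.0.0 - 199.67.255.255)
  199.66.0.0/15 (199.66.0.0 - 199.67.255.255)
Total matching entries: 5.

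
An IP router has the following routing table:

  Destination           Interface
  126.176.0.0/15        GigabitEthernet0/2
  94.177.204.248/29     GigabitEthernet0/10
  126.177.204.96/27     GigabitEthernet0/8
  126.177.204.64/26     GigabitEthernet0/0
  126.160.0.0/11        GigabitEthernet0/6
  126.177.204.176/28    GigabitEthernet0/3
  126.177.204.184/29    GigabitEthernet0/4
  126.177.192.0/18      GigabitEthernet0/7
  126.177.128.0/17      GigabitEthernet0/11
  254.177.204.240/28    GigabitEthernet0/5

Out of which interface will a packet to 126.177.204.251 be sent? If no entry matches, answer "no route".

GigabitEthernet0/7

Routes whose prefix contains 126.177.204.251:
  126.160.0.0/11 (126.160.0.0 - 126.191.255.255) -> GigabitEthernet0/6
  126.176.0.0/15 (126.176.0.0 - 126.177.255.255) -> GigabitEthernet0/2
  126.177.128.0/17 (126.177.128.0 - 126.177.255.255) -> GigabitEthernet0/11
  126.177.192.0/18 (126.177.192.0 - 126.177.255.255) -> GigabitEthernet0/7
More-specific entries that do NOT match:
  94.177.204.248/29 (94.177.204.248 - 94.177.204.255) does not contain 126.177.204.251
  126.177.204.184/29 (126.177.204.184 - 126.177.204.191) does not contain 126.177.204.251
  126.177.204.176/28 (126.177.204.176 - 126.177.204.191) does not contain 126.177.204.251
  254.177.204.240/28 (254.177.204.240 - 254.177.204.255) does not contain 126.177.204.251
  126.177.204.96/27 (126.177.204.96 - 126.177.204.127) does not contain 126.177.204.251
  126.177.204.64/26 (126.177.204.64 - 126.177.204.127) does not contain 126.177.204.251
Longest matching prefix is /18 -> interface GigabitEthernet0/7.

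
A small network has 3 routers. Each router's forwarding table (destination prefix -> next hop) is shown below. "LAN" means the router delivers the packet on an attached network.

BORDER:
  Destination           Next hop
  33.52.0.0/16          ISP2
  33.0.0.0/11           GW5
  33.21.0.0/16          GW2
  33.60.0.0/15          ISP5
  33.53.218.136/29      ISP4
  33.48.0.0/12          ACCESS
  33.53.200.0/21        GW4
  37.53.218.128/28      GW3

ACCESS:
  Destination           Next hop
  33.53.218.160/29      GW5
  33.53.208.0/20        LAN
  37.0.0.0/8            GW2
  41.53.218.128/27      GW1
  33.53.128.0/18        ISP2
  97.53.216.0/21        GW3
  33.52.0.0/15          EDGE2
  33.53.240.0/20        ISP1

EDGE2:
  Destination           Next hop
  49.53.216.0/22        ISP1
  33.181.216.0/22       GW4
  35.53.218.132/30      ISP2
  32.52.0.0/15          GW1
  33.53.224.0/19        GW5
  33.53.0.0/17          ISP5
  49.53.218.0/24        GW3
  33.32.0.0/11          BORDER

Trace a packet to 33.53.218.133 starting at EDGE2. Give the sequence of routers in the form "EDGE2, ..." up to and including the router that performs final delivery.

EDGE2, BORDER, ACCESS

At EDGE2: longest match for 33.53.218.133 is 33.32.0.0/11 -> BORDER
At BORDER: longest match for 33.53.218.133 is 33.48.0.0/12 -> ACCESS
At ACCESS: longest match for 33.53.218.133 is 33.53.208.0/20 -> LAN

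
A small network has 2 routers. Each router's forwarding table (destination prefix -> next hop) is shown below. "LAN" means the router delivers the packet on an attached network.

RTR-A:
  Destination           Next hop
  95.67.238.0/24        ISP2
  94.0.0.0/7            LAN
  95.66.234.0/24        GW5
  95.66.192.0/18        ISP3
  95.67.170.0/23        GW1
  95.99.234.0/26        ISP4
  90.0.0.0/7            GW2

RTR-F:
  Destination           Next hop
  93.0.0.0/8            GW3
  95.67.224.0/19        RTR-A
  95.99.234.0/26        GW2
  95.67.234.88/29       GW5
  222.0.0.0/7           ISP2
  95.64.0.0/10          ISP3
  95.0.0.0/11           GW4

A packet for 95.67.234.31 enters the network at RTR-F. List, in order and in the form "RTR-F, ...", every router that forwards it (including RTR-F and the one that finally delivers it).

RTR-F, RTR-A

At RTR-F: longest match for 95.67.234.31 is 95.67.224.0/19 -> RTR-A
At RTR-A: longest match for 95.67.234.31 is 94.0.0.0/7 -> LAN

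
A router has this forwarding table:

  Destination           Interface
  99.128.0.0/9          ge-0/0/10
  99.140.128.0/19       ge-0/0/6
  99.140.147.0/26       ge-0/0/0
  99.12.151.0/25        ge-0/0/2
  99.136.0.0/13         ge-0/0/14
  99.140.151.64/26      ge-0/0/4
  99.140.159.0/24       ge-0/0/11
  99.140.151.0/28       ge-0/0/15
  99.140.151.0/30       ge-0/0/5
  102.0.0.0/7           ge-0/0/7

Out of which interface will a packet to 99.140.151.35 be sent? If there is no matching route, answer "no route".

ge-0/0/6

Routes whose prefix contains 99.140.151.35:
  99.128.0.0/9 (99.128.0.0 - 99.255.255.255) -> ge-0/0/10
  99.136.0.0/13 (99.136.0.0 - 99.143.255.255) -> ge-0/0/14
  99.140.128.0/19 (99.140.128.0 - 99.140.159.255) -> ge-0/0/6
More-specific entries that do NOT match:
  99.140.151.0/30 (99.140.151.0 - 99.140.151.3) does not contain 99.140.151.35
  99.140.151.0/28 (99.140.151.0 - 99.140.151.15) does not contain 99.140.151.35
  99.140.147.0/26 (99.140.147.0 - 99.140.147.63) does not contain 99.140.151.35
  99.140.151.64/26 (99.140.151.64 - 99.140.151.127) does not contain 99.140.151.35
  99.12.151.0/25 (99.12.151.0 - 99.12.151.127) does not contain 99.140.151.35
  99.140.159.0/24 (99.140.159.0 - 99.140.159.255) does not contain 99.140.151.35
Longest matching prefix is /19 -> interface ge-0/0/6.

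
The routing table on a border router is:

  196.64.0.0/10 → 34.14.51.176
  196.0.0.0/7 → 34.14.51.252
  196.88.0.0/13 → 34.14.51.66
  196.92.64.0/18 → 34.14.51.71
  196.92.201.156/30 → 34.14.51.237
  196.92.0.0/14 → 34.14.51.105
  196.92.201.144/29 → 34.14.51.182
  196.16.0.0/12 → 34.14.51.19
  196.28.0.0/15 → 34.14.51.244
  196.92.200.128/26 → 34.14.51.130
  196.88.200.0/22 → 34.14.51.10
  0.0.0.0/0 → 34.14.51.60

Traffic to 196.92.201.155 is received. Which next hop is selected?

Routes whose prefix contains 196.92.201.155:
  0.0.0.0/0 (default, matches everything) -> 34.14.51.60
  196.0.0.0/7 (196.0.0.0 - 197.255.255.255) -> 34.14.51.252
  196.64.0.0/10 (196.64.0.0 - 196.127.255.255) -> 34.14.51.176
  196.88.0.0/13 (196.88.0.0 - 196.95.255.255) -> 34.14.51.66
  196.92.0.0/14 (196.92.0.0 - 196.95.255.255) -> 34.14.51.105
More-specific entries that do NOT match:
  196.92.201.156/30 (196.92.201.156 - 196.92.201.159) does not contain 196.92.201.155
  196.92.201.144/29 (196.92.201.144 - 196.92.201.151) does not contain 196.92.201.155
  196.92.200.128/26 (196.92.200.128 - 196.92.200.191) does not contain 196.92.201.155
  196.88.200.0/22 (196.88.200.0 - 196.88.203.255) does not contain 196.92.201.155
  196.92.64.0/18 (196.92.64.0 - 196.92.127.255) does not contain 196.92.201.155
  196.28.0.0/15 (196.28.0.0 - 196.29.255.255) does not contain 196.92.201.155
Longest matching prefix is /14 -> next hop 34.14.51.105.

34.14.51.105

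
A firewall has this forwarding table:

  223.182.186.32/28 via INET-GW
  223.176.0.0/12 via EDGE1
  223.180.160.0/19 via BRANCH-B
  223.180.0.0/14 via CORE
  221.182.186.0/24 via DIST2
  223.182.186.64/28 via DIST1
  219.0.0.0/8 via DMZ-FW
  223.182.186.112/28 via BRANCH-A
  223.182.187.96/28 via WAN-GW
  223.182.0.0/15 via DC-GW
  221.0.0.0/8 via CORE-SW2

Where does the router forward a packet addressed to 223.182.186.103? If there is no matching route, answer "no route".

Routes whose prefix contains 223.182.186.103:
  223.176.0.0/12 (223.176.0.0 - 223.191.255.255) -> EDGE1
  223.180.0.0/14 (223.180.0.0 - 223.183.255.255) -> CORE
  223.182.0.0/15 (223.182.0.0 - 223.183.255.255) -> DC-GW
More-specific entries that do NOT match:
  223.182.186.32/28 (223.182.186.32 - 223.182.186.47) does not contain 223.182.186.103
  223.182.186.64/28 (223.182.186.64 - 223.182.186.79) does not contain 223.182.186.103
  223.182.186.112/28 (223.182.186.112 - 223.182.186.127) does not contain 223.182.186.103
  223.182.187.96/28 (223.182.187.96 - 223.182.187.111) does not contain 223.182.186.103
  221.182.186.0/24 (221.182.186.0 - 221.182.186.255) does not contain 223.182.186.103
  223.180.160.0/19 (223.180.160.0 - 223.180.191.255) does not contain 223.182.186.103
Longest matching prefix is /15 -> next hop DC-GW.

DC-GW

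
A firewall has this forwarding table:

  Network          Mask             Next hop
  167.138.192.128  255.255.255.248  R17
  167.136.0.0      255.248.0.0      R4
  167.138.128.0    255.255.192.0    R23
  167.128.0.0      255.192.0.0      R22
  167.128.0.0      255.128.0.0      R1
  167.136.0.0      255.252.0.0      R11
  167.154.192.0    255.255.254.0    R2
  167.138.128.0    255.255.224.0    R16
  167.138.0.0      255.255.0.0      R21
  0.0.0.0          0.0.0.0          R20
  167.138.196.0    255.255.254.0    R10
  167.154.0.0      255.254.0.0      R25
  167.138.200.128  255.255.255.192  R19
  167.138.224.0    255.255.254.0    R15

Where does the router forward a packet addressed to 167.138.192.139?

R21

Routes whose prefix contains 167.138.192.139:
  0.0.0.0/0 (default, matches everything) -> R20
  167.128.0.0/9 (167.128.0.0 - 167.255.255.255) -> R1
  167.128.0.0/10 (167.128.0.0 - 167.191.255.255) -> R22
  167.136.0.0/13 (167.136.0.0 - 167.143.255.255) -> R4
  167.136.0.0/14 (167.136.0.0 - 167.139.255.255) -> R11
  167.138.0.0/16 (167.138.0.0 - 167.138.255.255) -> R21
More-specific entries that do NOT match:
  167.138.192.128/29 (167.138.192.128 - 167.138.192.135) does not contain 167.138.192.139
  167.138.200.128/26 (167.138.200.128 - 167.138.200.191) does not contain 167.138.192.139
  167.154.192.0/23 (167.154.192.0 - 167.154.193.255) does not contain 167.138.192.139
  167.138.196.0/23 (167.138.196.0 - 167.138.197.255) does not contain 167.138.192.139
  167.138.224.0/23 (167.138.224.0 - 167.138.225.255) does not contain 167.138.192.139
  167.138.128.0/19 (167.138.128.0 - 167.138.159.255) does not contain 167.138.192.139
  167.138.128.0/18 (167.138.128.0 - 167.138.191.255) does not contain 167.138.192.139
Longest matching prefix is /16 -> next hop R21.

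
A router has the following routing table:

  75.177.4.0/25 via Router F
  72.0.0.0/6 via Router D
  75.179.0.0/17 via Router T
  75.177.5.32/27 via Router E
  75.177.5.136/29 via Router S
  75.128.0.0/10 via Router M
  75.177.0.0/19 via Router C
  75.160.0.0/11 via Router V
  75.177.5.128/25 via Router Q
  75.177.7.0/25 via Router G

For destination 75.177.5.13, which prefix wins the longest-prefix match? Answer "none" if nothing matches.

Entries matching 75.177.5.13:
  72.0.0.0/6 (72.0.0.0 - 75.255.255.255)
  75.128.0.0/10 (75.128.0.0 - 75.191.255.255)
  75.160.0.0/11 (75.160.0.0 - 75.191.255.255)
  75.177.0.0/19 (75.177.0.0 - 75.177.31.255)
Most specific is 75.177.0.0/19.

75.177.0.0/19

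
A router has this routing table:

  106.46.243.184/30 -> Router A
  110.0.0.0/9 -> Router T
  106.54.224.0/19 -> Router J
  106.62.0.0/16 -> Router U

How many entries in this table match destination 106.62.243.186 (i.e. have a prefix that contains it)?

1

Prefixes containing 106.62.243.186:
  106.62.0.0/16 (106.62.0.0 - 106.62.255.255)
Total matching entries: 1.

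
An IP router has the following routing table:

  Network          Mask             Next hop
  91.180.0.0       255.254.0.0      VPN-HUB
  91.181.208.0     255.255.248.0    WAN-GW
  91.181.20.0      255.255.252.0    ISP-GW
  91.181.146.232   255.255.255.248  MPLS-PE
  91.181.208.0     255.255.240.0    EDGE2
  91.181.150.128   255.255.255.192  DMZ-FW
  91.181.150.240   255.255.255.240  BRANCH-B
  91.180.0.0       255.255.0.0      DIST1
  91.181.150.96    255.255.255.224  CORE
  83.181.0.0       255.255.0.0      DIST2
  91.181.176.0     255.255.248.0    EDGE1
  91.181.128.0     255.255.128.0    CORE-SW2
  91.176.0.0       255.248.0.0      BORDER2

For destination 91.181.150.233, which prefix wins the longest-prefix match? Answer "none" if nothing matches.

Entries matching 91.181.150.233:
  91.176.0.0/13 (91.176.0.0 - 91.183.255.255)
  91.180.0.0/15 (91.180.0.0 - 91.181.255.255)
  91.181.128.0/17 (91.181.128.0 - 91.181.255.255)
Most specific is 91.181.128.0/17.

91.181.128.0/17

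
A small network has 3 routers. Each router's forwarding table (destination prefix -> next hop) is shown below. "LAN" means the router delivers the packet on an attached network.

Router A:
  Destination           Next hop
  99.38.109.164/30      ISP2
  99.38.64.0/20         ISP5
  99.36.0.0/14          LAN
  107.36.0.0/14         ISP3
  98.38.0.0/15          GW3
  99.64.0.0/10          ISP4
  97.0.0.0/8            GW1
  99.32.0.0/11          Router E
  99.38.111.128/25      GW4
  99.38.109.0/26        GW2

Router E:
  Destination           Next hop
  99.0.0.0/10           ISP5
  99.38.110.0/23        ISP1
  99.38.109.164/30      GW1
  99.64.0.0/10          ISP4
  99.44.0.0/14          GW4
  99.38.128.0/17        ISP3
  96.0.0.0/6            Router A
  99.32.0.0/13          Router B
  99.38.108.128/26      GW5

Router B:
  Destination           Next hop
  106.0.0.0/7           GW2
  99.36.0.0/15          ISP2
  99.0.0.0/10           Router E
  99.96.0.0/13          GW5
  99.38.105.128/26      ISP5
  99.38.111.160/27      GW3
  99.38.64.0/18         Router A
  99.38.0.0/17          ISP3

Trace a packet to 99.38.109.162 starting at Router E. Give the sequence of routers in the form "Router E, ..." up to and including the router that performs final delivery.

At Router E: longest match for 99.38.109.162 is 99.32.0.0/13 -> Router B
At Router B: longest match for 99.38.109.162 is 99.38.64.0/18 -> Router A
At Router A: longest match for 99.38.109.162 is 99.36.0.0/14 -> LAN

Router E, Router B, Router A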